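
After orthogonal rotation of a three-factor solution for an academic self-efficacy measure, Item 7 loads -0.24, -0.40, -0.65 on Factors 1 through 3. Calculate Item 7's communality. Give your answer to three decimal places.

h² = (-0.24)² + (-0.40)² + (-0.65)² = 0.0576 + 0.1600 + 0.4225 = 0.6401

0.640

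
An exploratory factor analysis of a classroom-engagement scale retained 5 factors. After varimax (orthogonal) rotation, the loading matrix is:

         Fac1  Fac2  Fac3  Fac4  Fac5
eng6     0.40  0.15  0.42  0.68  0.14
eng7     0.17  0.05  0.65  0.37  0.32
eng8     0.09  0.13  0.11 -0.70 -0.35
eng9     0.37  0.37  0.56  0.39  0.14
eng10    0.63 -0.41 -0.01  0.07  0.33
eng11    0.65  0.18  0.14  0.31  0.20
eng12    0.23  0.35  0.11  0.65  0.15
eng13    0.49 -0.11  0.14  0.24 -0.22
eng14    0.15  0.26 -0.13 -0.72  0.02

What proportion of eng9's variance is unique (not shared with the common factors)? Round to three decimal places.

0.241

h² = 0.37² + 0.37² + 0.56² + 0.39² + 0.14² = 0.1369 + 0.1369 + 0.3136 + 0.1521 + 0.0196 = 0.7591
Uniqueness u² = 1 − h² = 1 − 0.7591 = 0.2409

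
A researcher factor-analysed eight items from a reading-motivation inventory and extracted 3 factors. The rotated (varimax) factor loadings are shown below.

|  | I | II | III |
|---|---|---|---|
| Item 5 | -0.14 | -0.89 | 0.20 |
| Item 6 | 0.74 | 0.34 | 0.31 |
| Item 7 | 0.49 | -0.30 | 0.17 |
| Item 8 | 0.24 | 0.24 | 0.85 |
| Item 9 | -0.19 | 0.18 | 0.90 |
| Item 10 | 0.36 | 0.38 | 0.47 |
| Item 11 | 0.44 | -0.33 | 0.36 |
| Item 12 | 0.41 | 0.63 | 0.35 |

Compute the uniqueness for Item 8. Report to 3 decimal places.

h² = 0.24² + 0.24² + 0.85² = 0.0576 + 0.0576 + 0.7225 = 0.8377
Uniqueness u² = 1 − h² = 1 − 0.8377 = 0.1623

0.162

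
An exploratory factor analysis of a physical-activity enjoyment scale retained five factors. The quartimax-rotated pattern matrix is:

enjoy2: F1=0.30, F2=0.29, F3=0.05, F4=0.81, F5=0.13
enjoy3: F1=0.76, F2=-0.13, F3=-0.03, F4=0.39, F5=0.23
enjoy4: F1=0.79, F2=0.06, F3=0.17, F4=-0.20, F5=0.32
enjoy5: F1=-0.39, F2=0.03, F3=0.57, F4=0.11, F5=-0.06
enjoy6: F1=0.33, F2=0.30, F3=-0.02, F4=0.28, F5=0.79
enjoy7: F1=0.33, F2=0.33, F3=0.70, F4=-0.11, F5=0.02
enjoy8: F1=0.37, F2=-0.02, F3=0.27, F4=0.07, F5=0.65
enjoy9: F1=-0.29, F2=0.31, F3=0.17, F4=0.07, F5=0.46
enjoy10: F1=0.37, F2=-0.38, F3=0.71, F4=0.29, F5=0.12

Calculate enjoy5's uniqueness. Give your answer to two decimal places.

0.51

h² = (-0.39)² + 0.03² + 0.57² + 0.11² + (-0.06)² = 0.1521 + 0.0009 + 0.3249 + 0.0121 + 0.0036 = 0.4936
Uniqueness u² = 1 − h² = 1 − 0.4936 = 0.5064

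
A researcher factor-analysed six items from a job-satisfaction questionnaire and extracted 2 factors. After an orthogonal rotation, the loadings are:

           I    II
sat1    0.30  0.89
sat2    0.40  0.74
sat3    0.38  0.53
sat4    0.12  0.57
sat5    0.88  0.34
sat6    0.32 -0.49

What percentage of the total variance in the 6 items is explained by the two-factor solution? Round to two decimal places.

SS loadings by factor: 1.2856, 2.3012; total = 3.5868.
Total variance with 6 standardized items is 6, so the solution explains 3.5868/6 = 0.5978 = 59.78%.

59.78%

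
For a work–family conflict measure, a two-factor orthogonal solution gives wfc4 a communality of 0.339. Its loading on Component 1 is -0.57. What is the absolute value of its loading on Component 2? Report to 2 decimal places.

Under orthogonal rotation h² = Σλ², so λ_Component 2² = h² − (0.3249) = 0.339 − 0.3249 = 0.0141.
|λ| = √0.0141 = 0.1187.

0.12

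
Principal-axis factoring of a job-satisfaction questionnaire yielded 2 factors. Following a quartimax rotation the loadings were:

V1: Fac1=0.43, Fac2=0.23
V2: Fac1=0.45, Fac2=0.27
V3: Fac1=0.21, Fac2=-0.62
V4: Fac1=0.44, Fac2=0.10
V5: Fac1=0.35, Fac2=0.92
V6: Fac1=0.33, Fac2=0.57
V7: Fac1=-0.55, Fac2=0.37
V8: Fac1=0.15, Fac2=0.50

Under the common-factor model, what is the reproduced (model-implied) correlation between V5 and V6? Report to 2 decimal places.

0.64

r̂ = Σ λ_i·λ_j across factors = (0.35)(0.33) + (0.92)(0.57)
  = +0.1155 +0.5244 = 0.6399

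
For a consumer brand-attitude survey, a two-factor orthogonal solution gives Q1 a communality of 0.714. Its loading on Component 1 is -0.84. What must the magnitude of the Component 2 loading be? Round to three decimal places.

Under orthogonal rotation h² = Σλ², so λ_Component 2² = h² − (0.7056) = 0.714 − 0.7056 = 0.0084.
|λ| = √0.0084 = 0.0917.

0.092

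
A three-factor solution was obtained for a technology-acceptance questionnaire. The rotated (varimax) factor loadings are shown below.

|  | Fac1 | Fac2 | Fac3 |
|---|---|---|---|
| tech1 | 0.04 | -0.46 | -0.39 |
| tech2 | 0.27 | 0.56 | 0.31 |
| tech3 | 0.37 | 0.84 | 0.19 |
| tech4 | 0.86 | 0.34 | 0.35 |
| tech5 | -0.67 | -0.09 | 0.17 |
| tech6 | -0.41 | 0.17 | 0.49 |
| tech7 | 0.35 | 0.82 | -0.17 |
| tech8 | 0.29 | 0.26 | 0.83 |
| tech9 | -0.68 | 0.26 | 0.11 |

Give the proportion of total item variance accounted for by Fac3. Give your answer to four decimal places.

0.1562

SS loadings for Fac3 = (-0.39)² + 0.31² + 0.19² + 0.35² + 0.17² + 0.49² + (-0.17)² + 0.83² + 0.11² = 1.4057
Proportion of variance = 1.4057 / 9 = 0.1562.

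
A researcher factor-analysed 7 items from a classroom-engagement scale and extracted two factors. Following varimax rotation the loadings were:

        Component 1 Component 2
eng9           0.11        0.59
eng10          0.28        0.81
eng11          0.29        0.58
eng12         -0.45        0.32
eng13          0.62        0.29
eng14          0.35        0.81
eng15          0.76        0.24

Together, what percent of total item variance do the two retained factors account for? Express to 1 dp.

52.9%

Communalities: 0.3602, 0.7345, 0.4205, 0.3049, 0.4685, 0.7786, 0.6352; Σh² = 3.7024.
Total variance with 7 standardized items is 7, so the solution explains 3.7024/7 = 0.5289 = 52.89%.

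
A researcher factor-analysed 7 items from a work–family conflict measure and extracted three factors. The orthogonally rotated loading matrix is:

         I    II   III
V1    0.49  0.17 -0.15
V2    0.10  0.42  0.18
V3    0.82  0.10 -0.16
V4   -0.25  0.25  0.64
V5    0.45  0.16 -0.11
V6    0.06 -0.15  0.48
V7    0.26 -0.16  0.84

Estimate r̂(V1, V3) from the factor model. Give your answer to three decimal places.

r̂ = Σ λ_i·λ_j across factors = (0.49)(0.82) + (0.17)(0.10) + (-0.15)(-0.16)
  = +0.4018 +0.0170 +0.0240 = 0.4428

0.443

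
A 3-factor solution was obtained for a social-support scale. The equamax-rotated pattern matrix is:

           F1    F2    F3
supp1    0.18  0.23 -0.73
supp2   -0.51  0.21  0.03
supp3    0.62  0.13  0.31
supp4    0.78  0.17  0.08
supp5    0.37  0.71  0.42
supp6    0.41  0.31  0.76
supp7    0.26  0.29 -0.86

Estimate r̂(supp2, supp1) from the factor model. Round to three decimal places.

r̂ = Σ λ_i·λ_j across factors = (-0.51)(0.18) + (0.21)(0.23) + (0.03)(-0.73)
  = -0.0918 +0.0483 -0.0219 = -0.0654

-0.065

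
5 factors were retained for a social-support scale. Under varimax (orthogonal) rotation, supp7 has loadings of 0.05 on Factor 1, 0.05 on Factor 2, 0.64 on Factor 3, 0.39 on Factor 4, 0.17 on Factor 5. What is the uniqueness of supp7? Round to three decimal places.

0.404

h² = 0.05² + 0.05² + 0.64² + 0.39² + 0.17² = 0.0025 + 0.0025 + 0.4096 + 0.1521 + 0.0289 = 0.5956
Uniqueness u² = 1 − h² = 1 − 0.5956 = 0.4044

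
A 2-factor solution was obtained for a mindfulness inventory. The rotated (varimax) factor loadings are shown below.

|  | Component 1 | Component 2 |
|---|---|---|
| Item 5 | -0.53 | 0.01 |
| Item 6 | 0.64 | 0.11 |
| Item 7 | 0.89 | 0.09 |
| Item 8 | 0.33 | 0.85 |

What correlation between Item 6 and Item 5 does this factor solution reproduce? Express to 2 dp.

r̂ = Σ λ_i·λ_j across factors = (0.64)(-0.53) + (0.11)(0.01)
  = -0.3392 +0.0011 = -0.3381

-0.34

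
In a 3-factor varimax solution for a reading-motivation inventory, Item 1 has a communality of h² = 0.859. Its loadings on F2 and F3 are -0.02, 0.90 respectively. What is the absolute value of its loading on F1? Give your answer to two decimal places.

Under orthogonal rotation h² = Σλ², so λ_F1² = h² − (0.8104) = 0.859 − 0.8104 = 0.0486.
|λ| = √0.0486 = 0.2205.

0.22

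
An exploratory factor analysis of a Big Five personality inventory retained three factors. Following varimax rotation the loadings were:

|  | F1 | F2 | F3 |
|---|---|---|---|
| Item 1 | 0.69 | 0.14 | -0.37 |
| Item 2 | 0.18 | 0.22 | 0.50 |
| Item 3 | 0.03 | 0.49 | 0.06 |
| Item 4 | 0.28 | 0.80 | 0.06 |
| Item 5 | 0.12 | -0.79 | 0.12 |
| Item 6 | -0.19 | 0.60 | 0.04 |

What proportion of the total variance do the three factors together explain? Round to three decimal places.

SS loadings by factor: 0.6383, 1.9322, 0.4101; total = 2.9806.
Total variance with 6 standardized items is 6, so the solution explains 2.9806/6 = 0.4968.

0.497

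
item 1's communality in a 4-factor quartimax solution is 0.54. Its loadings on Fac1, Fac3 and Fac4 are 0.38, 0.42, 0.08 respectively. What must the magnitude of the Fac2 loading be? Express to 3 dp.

0.461

Under orthogonal rotation h² = Σλ², so λ_Fac2² = h² − (0.3272) = 0.54 − 0.3272 = 0.2128.
|λ| = √0.2128 = 0.4613.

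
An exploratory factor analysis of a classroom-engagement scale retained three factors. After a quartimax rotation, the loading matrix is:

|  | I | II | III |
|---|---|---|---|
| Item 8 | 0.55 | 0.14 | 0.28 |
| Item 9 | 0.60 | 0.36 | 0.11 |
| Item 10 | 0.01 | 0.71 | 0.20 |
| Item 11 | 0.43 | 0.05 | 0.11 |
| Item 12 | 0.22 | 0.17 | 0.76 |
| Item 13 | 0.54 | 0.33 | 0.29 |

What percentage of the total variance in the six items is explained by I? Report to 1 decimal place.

SS loadings for I = 0.55² + 0.60² + 0.01² + 0.43² + 0.22² + 0.54² = 1.1875
With 6 standardized items, total variance = 6. Proportion = 1.1875/6 = 0.1979 → 19.79%.

19.8%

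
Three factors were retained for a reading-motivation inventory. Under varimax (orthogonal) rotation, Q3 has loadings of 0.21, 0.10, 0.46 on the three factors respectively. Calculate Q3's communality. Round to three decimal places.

h² = 0.21² + 0.10² + 0.46² = 0.0441 + 0.0100 + 0.2116 = 0.2657

0.266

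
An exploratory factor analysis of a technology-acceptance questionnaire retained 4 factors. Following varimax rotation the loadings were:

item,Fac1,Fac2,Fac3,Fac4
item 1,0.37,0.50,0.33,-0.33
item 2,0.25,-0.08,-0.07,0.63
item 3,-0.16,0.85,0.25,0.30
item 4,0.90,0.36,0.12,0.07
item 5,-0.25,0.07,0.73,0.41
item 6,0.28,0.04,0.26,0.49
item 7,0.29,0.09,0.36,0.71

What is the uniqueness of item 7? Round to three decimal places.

h² = 0.29² + 0.09² + 0.36² + 0.71² = 0.0841 + 0.0081 + 0.1296 + 0.5041 = 0.7259
Uniqueness u² = 1 − h² = 1 − 0.7259 = 0.2741

0.274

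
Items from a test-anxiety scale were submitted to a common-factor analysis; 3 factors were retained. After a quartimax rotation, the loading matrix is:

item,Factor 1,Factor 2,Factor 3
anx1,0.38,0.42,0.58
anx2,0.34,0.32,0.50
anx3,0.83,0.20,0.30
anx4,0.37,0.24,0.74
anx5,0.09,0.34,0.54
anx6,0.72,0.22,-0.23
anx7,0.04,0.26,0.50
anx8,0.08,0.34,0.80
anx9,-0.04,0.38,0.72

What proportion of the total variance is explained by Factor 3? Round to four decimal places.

SS loadings for Factor 3 = 0.58² + 0.50² + 0.30² + 0.74² + 0.54² + (-0.23)² + 0.50² + 0.80² + 0.72² = 2.9769
Proportion of variance = 2.9769 / 9 = 0.3308.

0.3308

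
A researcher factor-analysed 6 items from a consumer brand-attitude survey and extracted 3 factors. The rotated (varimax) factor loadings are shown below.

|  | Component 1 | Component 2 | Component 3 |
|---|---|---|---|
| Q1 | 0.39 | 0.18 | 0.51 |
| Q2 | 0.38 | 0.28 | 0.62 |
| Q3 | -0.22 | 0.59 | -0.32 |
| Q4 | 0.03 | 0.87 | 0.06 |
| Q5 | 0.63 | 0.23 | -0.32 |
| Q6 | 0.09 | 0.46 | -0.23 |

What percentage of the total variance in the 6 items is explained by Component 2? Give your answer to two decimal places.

24.67%

SS loadings for Component 2 = 0.18² + 0.28² + 0.59² + 0.87² + 0.23² + 0.46² = 1.4803
With 6 standardized items, total variance = 6. Proportion = 1.4803/6 = 0.2467 → 24.67%.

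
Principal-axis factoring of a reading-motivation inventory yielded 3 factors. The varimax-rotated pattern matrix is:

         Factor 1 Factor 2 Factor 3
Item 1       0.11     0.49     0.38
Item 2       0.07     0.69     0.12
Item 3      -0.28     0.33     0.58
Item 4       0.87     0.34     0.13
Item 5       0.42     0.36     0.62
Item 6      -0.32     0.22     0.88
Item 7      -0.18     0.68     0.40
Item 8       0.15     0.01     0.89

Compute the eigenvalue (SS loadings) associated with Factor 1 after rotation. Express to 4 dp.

1.1860

SS loadings for Factor 1 = 0.11² + 0.07² + (-0.28)² + 0.87² + 0.42² + (-0.32)² + (-0.18)² + 0.15² = 0.0121 + 0.0049 + 0.0784 + 0.7569 + 0.1764 + 0.1024 + 0.0324 + 0.0225 = 1.1860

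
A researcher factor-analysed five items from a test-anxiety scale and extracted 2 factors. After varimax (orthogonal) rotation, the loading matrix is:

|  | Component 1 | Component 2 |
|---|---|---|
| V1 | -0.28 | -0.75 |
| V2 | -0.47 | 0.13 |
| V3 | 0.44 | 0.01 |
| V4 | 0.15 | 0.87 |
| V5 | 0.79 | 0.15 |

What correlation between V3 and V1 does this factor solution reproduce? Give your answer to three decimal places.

-0.131

r̂ = Σ λ_i·λ_j across factors = (0.44)(-0.28) + (0.01)(-0.75)
  = -0.1232 -0.0075 = -0.1307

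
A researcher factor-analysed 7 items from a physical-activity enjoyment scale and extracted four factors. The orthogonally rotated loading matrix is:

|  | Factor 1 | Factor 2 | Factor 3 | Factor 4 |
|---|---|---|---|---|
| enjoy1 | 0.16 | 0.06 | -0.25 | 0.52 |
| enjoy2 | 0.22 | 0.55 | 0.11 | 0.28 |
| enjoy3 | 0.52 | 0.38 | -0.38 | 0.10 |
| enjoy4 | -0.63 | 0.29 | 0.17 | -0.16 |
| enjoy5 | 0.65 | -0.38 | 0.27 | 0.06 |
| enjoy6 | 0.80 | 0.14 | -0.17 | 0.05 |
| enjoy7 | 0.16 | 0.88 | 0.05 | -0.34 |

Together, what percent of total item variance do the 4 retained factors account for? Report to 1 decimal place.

Communalities: 0.3621, 0.4414, 0.5692, 0.5355, 0.6434, 0.6910, 0.9181; Σh² = 4.1607.
Total variance with 7 standardized items is 7, so the solution explains 4.1607/7 = 0.5944 = 59.44%.

59.4%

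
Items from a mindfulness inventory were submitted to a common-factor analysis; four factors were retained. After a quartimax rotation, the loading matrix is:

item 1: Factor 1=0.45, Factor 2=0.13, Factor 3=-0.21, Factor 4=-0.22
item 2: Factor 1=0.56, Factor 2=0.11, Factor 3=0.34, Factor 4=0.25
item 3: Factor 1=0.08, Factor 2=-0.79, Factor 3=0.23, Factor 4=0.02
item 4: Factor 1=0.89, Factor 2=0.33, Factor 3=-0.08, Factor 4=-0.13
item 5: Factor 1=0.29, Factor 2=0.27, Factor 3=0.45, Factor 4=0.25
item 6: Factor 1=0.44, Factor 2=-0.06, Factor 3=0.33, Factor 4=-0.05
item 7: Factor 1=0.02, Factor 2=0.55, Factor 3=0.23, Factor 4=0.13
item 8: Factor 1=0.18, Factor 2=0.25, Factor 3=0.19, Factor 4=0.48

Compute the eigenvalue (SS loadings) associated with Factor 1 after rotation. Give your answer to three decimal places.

1.625

SS loadings for Factor 1 = 0.45² + 0.56² + 0.08² + 0.89² + 0.29² + 0.44² + 0.02² + 0.18² = 0.2025 + 0.3136 + 0.0064 + 0.7921 + 0.0841 + 0.1936 + 0.0004 + 0.0324 = 1.6251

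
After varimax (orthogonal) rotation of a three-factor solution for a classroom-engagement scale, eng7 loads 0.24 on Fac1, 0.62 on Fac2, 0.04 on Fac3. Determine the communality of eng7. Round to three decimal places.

0.444

h² = 0.24² + 0.62² + 0.04² = 0.0576 + 0.3844 + 0.0016 = 0.4436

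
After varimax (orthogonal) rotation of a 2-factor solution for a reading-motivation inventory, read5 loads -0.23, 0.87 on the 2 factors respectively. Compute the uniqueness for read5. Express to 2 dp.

0.19

h² = (-0.23)² + 0.87² = 0.0529 + 0.7569 = 0.8098
Uniqueness u² = 1 − h² = 1 − 0.8098 = 0.1902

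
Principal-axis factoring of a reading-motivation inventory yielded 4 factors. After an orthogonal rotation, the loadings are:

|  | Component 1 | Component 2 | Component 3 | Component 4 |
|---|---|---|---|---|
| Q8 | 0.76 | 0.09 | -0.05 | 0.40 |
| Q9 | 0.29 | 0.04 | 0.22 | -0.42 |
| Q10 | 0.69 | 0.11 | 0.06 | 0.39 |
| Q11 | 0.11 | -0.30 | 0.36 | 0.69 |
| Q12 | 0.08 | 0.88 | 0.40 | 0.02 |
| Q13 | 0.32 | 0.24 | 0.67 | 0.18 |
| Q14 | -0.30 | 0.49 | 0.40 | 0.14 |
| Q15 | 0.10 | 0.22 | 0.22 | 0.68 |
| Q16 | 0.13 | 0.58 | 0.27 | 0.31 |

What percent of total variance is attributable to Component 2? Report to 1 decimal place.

SS loadings for Component 2 = 0.09² + 0.04² + 0.11² + (-0.30)² + 0.88² + 0.24² + 0.49² + 0.22² + 0.58² = 1.5687
With 9 standardized items, total variance = 9. Proportion = 1.5687/9 = 0.1743 → 17.43%.

17.4%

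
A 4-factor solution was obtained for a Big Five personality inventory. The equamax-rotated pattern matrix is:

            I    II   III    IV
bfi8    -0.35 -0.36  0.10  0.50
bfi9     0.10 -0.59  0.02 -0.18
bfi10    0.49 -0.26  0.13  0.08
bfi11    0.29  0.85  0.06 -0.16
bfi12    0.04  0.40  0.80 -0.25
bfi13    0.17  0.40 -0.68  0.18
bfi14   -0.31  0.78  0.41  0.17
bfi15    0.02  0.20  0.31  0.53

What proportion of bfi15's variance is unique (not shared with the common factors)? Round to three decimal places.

h² = 0.02² + 0.20² + 0.31² + 0.53² = 0.0004 + 0.0400 + 0.0961 + 0.2809 = 0.4174
Uniqueness u² = 1 − h² = 1 − 0.4174 = 0.5826

0.583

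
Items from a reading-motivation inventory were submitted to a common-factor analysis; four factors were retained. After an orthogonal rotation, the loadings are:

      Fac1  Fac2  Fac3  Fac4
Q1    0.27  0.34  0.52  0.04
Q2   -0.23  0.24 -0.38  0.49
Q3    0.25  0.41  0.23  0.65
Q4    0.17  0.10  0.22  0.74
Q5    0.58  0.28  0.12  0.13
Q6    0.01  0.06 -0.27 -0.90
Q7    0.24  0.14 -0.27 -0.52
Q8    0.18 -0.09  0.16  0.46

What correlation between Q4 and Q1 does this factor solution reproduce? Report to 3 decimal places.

0.224

r̂ = Σ λ_i·λ_j across factors = (0.17)(0.27) + (0.10)(0.34) + (0.22)(0.52) + (0.74)(0.04)
  = +0.0459 +0.0340 +0.1144 +0.0296 = 0.2239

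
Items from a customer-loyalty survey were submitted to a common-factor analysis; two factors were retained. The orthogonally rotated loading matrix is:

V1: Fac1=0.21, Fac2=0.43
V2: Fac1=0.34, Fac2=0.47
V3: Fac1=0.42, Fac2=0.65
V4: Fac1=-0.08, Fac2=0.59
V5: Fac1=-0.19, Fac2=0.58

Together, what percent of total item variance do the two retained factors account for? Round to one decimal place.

Communalities: 0.2290, 0.3365, 0.5989, 0.3545, 0.3725; Σh² = 1.8914.
Total variance with 5 standardized items is 5, so the solution explains 1.8914/5 = 0.3783 = 37.83%.

37.8%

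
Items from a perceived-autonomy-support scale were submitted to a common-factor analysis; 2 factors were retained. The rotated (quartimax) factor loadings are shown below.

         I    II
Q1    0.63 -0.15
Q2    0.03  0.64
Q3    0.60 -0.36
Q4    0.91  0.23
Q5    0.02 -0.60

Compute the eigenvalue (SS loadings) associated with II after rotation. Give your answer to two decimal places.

0.97

SS loadings for II = (-0.15)² + 0.64² + (-0.36)² + 0.23² + (-0.60)² = 0.0225 + 0.4096 + 0.1296 + 0.0529 + 0.3600 = 0.9746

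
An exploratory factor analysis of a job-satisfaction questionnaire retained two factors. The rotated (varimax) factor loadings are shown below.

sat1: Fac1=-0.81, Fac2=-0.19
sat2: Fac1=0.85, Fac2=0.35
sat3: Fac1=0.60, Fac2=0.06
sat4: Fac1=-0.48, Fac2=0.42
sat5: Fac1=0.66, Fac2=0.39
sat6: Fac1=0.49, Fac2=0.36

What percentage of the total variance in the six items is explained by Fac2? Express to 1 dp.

10.3%

SS loadings for Fac2 = (-0.19)² + 0.35² + 0.06² + 0.42² + 0.39² + 0.36² = 0.6203
With 6 standardized items, total variance = 6. Proportion = 0.6203/6 = 0.1034 → 10.34%.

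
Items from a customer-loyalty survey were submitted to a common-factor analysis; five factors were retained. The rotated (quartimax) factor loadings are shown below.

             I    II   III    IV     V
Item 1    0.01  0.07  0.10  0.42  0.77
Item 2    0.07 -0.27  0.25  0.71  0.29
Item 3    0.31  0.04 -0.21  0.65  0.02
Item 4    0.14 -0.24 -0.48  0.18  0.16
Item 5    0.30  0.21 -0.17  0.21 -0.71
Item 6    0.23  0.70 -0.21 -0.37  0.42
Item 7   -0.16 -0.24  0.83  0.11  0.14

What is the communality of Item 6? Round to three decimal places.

h² = 0.23² + 0.70² + (-0.21)² + (-0.37)² + 0.42² = 0.0529 + 0.4900 + 0.0441 + 0.1369 + 0.1764 = 0.9003

0.900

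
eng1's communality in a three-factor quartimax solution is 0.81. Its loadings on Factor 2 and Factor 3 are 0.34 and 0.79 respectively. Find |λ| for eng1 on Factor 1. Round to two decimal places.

0.27

Under orthogonal rotation h² = Σλ², so λ_Factor 1² = h² − (0.7397) = 0.81 − 0.7397 = 0.0703.
|λ| = √0.0703 = 0.2651.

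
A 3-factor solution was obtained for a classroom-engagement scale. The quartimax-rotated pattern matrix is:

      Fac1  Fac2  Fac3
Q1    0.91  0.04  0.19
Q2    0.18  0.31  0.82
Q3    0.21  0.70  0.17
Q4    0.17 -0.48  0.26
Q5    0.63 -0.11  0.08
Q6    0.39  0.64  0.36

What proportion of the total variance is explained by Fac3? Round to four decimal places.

0.1568

SS loadings for Fac3 = 0.19² + 0.82² + 0.17² + 0.26² + 0.08² + 0.36² = 0.9410
Proportion of variance = 0.9410 / 6 = 0.1568.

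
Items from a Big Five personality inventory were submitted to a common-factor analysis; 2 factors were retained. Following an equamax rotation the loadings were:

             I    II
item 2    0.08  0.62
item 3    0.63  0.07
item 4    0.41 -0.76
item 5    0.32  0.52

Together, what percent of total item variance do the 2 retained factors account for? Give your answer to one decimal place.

SS loadings by factor: 0.6738, 1.2373; total = 1.9111.
Total variance with 4 standardized items is 4, so the solution explains 1.9111/4 = 0.4778 = 47.78%.

47.8%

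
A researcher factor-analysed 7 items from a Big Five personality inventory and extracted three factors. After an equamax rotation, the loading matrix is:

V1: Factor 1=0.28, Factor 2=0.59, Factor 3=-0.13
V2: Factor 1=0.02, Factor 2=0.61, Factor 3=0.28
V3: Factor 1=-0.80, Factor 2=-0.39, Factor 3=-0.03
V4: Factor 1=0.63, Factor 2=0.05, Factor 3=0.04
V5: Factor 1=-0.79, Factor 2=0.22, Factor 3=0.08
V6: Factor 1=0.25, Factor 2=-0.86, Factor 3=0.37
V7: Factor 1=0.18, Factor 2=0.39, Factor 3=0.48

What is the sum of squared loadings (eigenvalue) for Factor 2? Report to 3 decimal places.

1.815

SS loadings for Factor 2 = 0.59² + 0.61² + (-0.39)² + 0.05² + 0.22² + (-0.86)² + 0.39² = 0.3481 + 0.3721 + 0.1521 + 0.0025 + 0.0484 + 0.7396 + 0.1521 = 1.8149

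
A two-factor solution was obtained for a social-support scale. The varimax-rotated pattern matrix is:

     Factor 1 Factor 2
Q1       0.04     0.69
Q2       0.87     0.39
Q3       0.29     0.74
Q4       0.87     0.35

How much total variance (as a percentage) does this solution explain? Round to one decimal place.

SS loadings by factor: 1.5995, 1.2983; total = 2.8978.
Total variance with 4 standardized items is 4, so the solution explains 2.8978/4 = 0.7244 = 72.44%.

72.4%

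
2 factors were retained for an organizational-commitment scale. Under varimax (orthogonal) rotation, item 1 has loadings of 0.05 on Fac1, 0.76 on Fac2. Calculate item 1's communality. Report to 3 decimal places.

0.580

h² = 0.05² + 0.76² = 0.0025 + 0.5776 = 0.5801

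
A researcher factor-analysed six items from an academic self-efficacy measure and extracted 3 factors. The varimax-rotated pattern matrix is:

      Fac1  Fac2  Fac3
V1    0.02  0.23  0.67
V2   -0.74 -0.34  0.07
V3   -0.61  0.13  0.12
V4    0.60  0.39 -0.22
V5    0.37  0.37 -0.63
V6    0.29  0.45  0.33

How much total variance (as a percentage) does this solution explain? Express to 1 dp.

Communalities: 0.5022, 0.6681, 0.4034, 0.5605, 0.6707, 0.3955; Σh² = 3.2004.
Total variance with 6 standardized items is 6, so the solution explains 3.2004/6 = 0.5334 = 53.34%.

53.3%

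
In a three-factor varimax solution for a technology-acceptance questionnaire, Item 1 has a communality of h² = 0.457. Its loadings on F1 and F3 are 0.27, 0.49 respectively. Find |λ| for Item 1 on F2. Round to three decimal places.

0.379

Under orthogonal rotation h² = Σλ², so λ_F2² = h² − (0.3130) = 0.457 − 0.3130 = 0.1440.
|λ| = √0.1440 = 0.3795.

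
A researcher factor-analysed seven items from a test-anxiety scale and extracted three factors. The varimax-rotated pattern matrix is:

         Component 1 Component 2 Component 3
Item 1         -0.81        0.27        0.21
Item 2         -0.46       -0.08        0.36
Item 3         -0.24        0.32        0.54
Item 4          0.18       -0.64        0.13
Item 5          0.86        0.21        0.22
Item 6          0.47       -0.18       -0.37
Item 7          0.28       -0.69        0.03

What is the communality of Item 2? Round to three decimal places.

h² = (-0.46)² + (-0.08)² + 0.36² = 0.2116 + 0.0064 + 0.1296 = 0.3476

0.348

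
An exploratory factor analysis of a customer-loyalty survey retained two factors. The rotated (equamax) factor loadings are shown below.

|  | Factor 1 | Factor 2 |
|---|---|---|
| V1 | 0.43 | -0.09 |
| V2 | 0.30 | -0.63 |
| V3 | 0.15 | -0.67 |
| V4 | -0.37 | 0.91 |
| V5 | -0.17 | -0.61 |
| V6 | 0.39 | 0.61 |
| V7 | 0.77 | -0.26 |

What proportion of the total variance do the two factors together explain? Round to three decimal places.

0.529

Communalities: 0.1930, 0.4869, 0.4714, 0.9650, 0.4010, 0.5242, 0.6605; Σh² = 3.7020.
Total variance with 7 standardized items is 7, so the solution explains 3.7020/7 = 0.5289.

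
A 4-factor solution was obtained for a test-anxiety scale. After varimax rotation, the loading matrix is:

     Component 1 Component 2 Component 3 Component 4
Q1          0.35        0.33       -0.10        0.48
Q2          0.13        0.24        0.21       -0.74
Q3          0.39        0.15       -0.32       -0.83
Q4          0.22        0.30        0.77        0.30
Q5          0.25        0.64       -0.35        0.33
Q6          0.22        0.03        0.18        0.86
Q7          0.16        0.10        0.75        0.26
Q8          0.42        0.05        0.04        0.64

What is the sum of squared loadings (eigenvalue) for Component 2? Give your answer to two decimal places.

SS loadings for Component 2 = 0.33² + 0.24² + 0.15² + 0.30² + 0.64² + 0.03² + 0.10² + 0.05² = 0.1089 + 0.0576 + 0.0225 + 0.0900 + 0.4096 + 0.0009 + 0.0100 + 0.0025 = 0.7020

0.70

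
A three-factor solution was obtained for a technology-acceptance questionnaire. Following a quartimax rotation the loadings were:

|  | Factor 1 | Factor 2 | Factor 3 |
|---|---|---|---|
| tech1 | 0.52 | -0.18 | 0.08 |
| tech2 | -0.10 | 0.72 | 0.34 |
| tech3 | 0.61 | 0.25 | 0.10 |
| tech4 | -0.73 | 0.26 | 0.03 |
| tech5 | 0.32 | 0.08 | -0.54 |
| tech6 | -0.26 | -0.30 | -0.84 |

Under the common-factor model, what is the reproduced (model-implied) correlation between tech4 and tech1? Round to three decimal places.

r̂ = Σ λ_i·λ_j across factors = (-0.73)(0.52) + (0.26)(-0.18) + (0.03)(0.08)
  = -0.3796 -0.0468 +0.0024 = -0.4240

-0.424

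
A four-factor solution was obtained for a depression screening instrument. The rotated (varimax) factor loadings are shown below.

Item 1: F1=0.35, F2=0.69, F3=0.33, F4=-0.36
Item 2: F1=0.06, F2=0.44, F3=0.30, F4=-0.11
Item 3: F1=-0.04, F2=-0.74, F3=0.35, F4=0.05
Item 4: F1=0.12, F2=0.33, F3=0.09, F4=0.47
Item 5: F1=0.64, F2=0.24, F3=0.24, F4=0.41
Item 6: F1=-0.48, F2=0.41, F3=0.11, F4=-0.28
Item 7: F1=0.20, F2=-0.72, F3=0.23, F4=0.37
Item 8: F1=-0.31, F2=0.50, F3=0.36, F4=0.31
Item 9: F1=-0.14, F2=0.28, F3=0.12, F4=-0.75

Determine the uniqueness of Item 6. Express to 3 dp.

h² = (-0.48)² + 0.41² + 0.11² + (-0.28)² = 0.2304 + 0.1681 + 0.0121 + 0.0784 = 0.4890
Uniqueness u² = 1 − h² = 1 − 0.4890 = 0.5110

0.511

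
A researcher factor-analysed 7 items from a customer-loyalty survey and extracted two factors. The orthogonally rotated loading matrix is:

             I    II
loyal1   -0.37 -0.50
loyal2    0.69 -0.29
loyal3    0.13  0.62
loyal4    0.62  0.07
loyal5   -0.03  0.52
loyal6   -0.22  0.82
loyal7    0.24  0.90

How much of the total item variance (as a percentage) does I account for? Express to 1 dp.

16.0%

SS loadings for I = (-0.37)² + 0.69² + 0.13² + 0.62² + (-0.03)² + (-0.22)² + 0.24² = 1.1212
With 7 standardized items, total variance = 7. Proportion = 1.1212/7 = 0.1602 → 16.02%.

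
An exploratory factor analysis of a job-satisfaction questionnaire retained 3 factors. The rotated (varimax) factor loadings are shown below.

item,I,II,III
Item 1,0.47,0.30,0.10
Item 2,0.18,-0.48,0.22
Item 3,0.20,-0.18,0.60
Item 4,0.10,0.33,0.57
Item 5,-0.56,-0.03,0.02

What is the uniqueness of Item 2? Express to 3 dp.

0.689

h² = 0.18² + (-0.48)² + 0.22² = 0.0324 + 0.2304 + 0.0484 = 0.3112
Uniqueness u² = 1 − h² = 1 − 0.3112 = 0.6888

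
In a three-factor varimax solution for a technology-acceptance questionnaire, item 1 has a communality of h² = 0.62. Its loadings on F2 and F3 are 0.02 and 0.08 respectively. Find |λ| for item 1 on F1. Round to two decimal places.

Under orthogonal rotation h² = Σλ², so λ_F1² = h² − (0.0068) = 0.62 − 0.0068 = 0.6132.
|λ| = √0.6132 = 0.7831.

0.78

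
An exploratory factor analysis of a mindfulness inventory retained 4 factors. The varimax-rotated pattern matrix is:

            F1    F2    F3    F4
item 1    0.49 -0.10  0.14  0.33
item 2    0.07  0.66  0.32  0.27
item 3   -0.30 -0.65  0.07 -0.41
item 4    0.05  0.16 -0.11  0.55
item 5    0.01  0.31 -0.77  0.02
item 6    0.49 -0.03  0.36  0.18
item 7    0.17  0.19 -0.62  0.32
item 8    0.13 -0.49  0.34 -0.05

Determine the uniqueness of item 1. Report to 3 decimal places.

0.621

h² = 0.49² + (-0.10)² + 0.14² + 0.33² = 0.2401 + 0.0100 + 0.0196 + 0.1089 = 0.3786
Uniqueness u² = 1 − h² = 1 − 0.3786 = 0.6214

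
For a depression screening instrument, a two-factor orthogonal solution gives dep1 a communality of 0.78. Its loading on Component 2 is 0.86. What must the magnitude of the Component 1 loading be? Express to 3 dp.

Under orthogonal rotation h² = Σλ², so λ_Component 1² = h² − (0.7396) = 0.78 − 0.7396 = 0.0404.
|λ| = √0.0404 = 0.2010.

0.201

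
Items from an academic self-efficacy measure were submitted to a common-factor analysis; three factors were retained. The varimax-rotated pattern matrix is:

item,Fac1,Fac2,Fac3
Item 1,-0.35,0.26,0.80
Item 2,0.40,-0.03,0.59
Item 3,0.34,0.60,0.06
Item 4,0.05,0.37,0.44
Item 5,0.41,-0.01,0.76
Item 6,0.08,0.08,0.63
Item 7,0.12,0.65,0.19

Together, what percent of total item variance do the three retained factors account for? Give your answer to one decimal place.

54.0%

Communalities: 0.8301, 0.5090, 0.4792, 0.3330, 0.7458, 0.4097, 0.4730; Σh² = 3.7798.
Total variance with 7 standardized items is 7, so the solution explains 3.7798/7 = 0.5400 = 54.00%.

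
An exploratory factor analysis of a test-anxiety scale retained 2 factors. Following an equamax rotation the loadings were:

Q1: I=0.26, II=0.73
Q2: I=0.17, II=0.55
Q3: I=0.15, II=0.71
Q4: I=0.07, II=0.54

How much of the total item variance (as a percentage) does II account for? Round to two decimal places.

SS loadings for II = 0.73² + 0.55² + 0.71² + 0.54² = 1.6311
With 4 standardized items, total variance = 4. Proportion = 1.6311/4 = 0.4078 → 40.78%.

40.78%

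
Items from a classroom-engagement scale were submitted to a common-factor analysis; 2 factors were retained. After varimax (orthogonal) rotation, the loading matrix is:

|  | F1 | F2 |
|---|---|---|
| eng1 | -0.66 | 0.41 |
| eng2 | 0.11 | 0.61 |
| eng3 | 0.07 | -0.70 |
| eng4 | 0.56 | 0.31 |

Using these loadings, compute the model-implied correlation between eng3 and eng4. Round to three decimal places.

r̂ = Σ λ_i·λ_j across factors = (0.07)(0.56) + (-0.70)(0.31)
  = +0.0392 -0.2170 = -0.1778

-0.178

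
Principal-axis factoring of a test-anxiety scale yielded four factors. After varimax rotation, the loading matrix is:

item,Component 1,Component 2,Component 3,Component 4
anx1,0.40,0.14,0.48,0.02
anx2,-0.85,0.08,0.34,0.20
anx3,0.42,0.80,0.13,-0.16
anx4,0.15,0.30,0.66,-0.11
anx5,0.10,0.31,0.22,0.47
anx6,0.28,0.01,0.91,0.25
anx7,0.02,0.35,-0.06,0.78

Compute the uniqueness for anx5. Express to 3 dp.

0.625

h² = 0.10² + 0.31² + 0.22² + 0.47² = 0.0100 + 0.0961 + 0.0484 + 0.2209 = 0.3754
Uniqueness u² = 1 − h² = 1 − 0.3754 = 0.6246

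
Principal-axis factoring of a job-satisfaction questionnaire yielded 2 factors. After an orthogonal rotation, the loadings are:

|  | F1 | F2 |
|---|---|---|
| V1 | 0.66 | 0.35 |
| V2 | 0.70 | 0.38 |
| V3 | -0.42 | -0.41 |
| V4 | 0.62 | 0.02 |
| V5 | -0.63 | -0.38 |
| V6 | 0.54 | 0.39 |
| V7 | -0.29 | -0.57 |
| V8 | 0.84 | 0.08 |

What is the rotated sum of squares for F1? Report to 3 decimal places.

SS loadings for F1 = 0.66² + 0.70² + (-0.42)² + 0.62² + (-0.63)² + 0.54² + (-0.29)² + 0.84² = 0.4356 + 0.4900 + 0.1764 + 0.3844 + 0.3969 + 0.2916 + 0.0841 + 0.7056 = 2.9646

2.965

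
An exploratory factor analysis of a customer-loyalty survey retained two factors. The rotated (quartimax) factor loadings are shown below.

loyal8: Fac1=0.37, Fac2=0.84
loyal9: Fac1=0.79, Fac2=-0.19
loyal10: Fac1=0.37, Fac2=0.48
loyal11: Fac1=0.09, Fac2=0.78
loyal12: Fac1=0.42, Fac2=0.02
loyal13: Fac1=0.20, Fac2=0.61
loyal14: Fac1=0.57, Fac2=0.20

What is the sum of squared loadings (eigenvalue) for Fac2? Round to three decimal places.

1.993

SS loadings for Fac2 = 0.84² + (-0.19)² + 0.48² + 0.78² + 0.02² + 0.61² + 0.20² = 0.7056 + 0.0361 + 0.2304 + 0.6084 + 0.0004 + 0.3721 + 0.0400 = 1.9930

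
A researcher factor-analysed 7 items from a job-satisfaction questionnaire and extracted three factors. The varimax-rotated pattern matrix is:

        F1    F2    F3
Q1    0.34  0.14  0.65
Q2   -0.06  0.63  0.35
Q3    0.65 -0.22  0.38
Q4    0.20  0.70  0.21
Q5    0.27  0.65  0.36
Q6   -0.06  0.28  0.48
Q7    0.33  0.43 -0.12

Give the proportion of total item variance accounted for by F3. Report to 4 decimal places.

SS loadings for F3 = 0.65² + 0.35² + 0.38² + 0.21² + 0.36² + 0.48² + (-0.12)² = 1.1079
Proportion of variance = 1.1079 / 7 = 0.1583.

0.1583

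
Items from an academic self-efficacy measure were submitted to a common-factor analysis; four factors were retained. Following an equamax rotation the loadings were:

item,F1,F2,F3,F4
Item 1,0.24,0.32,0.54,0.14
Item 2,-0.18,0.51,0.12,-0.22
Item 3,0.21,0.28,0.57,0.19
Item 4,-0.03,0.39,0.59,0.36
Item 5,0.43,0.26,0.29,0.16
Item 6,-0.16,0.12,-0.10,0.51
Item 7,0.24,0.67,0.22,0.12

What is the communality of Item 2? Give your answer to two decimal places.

h² = (-0.18)² + 0.51² + 0.12² + (-0.22)² = 0.0324 + 0.2601 + 0.0144 + 0.0484 = 0.3553

0.36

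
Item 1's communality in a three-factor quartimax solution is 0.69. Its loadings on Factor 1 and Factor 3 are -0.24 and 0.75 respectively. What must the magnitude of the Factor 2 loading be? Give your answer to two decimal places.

Under orthogonal rotation h² = Σλ², so λ_Factor 2² = h² − (0.6201) = 0.69 − 0.6201 = 0.0699.
|λ| = √0.0699 = 0.2644.

0.26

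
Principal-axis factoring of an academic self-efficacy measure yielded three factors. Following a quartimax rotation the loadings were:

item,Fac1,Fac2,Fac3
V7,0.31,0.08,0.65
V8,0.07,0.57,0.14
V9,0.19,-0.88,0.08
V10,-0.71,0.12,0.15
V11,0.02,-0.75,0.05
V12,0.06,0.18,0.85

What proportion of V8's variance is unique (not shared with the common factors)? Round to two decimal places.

0.65

h² = 0.07² + 0.57² + 0.14² = 0.0049 + 0.3249 + 0.0196 = 0.3494
Uniqueness u² = 1 − h² = 1 − 0.3494 = 0.6506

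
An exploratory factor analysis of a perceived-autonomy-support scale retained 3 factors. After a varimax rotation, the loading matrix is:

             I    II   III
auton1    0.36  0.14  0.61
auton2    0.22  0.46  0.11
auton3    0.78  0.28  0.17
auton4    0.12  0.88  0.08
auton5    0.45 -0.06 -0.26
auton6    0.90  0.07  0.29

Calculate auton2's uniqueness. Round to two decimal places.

h² = 0.22² + 0.46² + 0.11² = 0.0484 + 0.2116 + 0.0121 = 0.2721
Uniqueness u² = 1 − h² = 1 − 0.2721 = 0.7279

0.73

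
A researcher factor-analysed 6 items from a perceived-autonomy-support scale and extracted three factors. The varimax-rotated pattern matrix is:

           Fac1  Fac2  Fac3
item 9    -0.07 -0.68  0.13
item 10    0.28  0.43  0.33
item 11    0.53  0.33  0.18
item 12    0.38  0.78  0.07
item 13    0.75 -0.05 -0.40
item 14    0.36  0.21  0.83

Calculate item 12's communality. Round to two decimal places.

h² = 0.38² + 0.78² + 0.07² = 0.1444 + 0.6084 + 0.0049 = 0.7577

0.76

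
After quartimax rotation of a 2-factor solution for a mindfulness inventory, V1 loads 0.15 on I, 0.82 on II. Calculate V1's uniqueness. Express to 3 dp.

0.305

h² = 0.15² + 0.82² = 0.0225 + 0.6724 = 0.6949
Uniqueness u² = 1 − h² = 1 − 0.6949 = 0.3051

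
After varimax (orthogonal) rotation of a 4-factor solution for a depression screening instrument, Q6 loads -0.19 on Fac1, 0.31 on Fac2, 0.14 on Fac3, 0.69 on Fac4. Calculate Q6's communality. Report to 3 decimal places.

0.628

h² = (-0.19)² + 0.31² + 0.14² + 0.69² = 0.0361 + 0.0961 + 0.0196 + 0.4761 = 0.6279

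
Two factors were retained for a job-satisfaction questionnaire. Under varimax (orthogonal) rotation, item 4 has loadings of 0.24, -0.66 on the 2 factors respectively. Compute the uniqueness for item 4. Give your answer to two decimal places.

0.51

h² = 0.24² + (-0.66)² = 0.0576 + 0.4356 = 0.4932
Uniqueness u² = 1 − h² = 1 − 0.4932 = 0.5068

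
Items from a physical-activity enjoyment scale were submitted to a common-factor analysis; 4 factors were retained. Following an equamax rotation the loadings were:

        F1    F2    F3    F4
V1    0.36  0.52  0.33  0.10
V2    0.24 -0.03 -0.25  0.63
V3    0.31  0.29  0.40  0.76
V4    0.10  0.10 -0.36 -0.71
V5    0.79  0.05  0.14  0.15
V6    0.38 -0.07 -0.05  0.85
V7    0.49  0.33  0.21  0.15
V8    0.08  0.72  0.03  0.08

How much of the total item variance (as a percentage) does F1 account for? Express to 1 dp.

SS loadings for F1 = 0.36² + 0.24² + 0.31² + 0.10² + 0.79² + 0.38² + 0.49² + 0.08² = 1.3083
With 8 standardized items, total variance = 8. Proportion = 1.3083/8 = 0.1635 → 16.35%.

16.4%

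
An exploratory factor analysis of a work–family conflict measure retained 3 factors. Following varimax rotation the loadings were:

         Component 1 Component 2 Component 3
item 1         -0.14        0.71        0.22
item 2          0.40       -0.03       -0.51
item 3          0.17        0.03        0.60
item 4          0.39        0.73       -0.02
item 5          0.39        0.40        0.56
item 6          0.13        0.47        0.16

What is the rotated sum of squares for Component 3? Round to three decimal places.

SS loadings for Component 3 = 0.22² + (-0.51)² + 0.60² + (-0.02)² + 0.56² + 0.16² = 0.0484 + 0.2601 + 0.3600 + 0.0004 + 0.3136 + 0.0256 = 1.0081

1.008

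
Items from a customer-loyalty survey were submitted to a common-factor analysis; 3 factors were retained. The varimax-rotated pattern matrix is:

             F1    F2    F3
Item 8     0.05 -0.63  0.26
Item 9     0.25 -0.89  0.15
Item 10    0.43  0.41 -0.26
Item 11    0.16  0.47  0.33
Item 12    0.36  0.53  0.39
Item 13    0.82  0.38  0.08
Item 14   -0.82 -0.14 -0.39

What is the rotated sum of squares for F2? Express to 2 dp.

SS loadings for F2 = (-0.63)² + (-0.89)² + 0.41² + 0.47² + 0.53² + 0.38² + (-0.14)² = 0.3969 + 0.7921 + 0.1681 + 0.2209 + 0.2809 + 0.1444 + 0.0196 = 2.0229

2.02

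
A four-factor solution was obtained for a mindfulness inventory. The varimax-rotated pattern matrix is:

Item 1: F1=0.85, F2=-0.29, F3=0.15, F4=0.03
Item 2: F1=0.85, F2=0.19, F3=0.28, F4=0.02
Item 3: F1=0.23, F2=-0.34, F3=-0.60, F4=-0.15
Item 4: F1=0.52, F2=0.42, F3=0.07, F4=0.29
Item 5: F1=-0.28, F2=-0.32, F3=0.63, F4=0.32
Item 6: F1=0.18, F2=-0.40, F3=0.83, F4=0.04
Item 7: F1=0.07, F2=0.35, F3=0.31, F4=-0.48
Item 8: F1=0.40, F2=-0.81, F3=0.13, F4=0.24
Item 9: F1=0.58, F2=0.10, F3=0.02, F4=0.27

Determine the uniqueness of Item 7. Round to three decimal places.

h² = 0.07² + 0.35² + 0.31² + (-0.48)² = 0.0049 + 0.1225 + 0.0961 + 0.2304 = 0.4539
Uniqueness u² = 1 − h² = 1 − 0.4539 = 0.5461

0.546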